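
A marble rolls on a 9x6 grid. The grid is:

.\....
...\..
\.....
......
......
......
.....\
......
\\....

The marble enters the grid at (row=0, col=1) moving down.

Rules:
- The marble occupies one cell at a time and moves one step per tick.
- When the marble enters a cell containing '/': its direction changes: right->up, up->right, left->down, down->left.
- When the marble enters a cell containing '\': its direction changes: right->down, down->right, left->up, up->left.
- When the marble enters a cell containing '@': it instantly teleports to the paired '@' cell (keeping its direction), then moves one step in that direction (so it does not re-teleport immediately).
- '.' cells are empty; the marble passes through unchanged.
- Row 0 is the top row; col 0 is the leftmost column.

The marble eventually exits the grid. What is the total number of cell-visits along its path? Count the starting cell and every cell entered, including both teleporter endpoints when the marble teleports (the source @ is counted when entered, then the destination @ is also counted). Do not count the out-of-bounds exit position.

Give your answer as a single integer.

Answer: 5

Derivation:
Step 1: enter (0,1), '\' deflects down->right, move right to (0,2)
Step 2: enter (0,2), '.' pass, move right to (0,3)
Step 3: enter (0,3), '.' pass, move right to (0,4)
Step 4: enter (0,4), '.' pass, move right to (0,5)
Step 5: enter (0,5), '.' pass, move right to (0,6)
Step 6: at (0,6) — EXIT via right edge, pos 0
Path length (cell visits): 5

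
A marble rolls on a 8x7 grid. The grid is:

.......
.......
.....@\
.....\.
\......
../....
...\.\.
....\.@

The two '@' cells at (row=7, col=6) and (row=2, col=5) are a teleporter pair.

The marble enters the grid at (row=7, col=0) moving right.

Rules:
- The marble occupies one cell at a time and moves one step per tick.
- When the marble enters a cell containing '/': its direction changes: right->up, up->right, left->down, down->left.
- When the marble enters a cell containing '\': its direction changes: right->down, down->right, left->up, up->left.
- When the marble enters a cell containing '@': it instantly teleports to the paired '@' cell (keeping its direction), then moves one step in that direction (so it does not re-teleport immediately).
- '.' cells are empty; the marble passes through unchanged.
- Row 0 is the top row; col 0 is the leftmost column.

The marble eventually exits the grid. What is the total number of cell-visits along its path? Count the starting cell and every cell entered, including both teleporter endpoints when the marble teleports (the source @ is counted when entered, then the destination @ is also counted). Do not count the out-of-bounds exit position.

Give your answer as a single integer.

Step 1: enter (7,0), '.' pass, move right to (7,1)
Step 2: enter (7,1), '.' pass, move right to (7,2)
Step 3: enter (7,2), '.' pass, move right to (7,3)
Step 4: enter (7,3), '.' pass, move right to (7,4)
Step 5: enter (7,4), '\' deflects right->down, move down to (8,4)
Step 6: at (8,4) — EXIT via bottom edge, pos 4
Path length (cell visits): 5

Answer: 5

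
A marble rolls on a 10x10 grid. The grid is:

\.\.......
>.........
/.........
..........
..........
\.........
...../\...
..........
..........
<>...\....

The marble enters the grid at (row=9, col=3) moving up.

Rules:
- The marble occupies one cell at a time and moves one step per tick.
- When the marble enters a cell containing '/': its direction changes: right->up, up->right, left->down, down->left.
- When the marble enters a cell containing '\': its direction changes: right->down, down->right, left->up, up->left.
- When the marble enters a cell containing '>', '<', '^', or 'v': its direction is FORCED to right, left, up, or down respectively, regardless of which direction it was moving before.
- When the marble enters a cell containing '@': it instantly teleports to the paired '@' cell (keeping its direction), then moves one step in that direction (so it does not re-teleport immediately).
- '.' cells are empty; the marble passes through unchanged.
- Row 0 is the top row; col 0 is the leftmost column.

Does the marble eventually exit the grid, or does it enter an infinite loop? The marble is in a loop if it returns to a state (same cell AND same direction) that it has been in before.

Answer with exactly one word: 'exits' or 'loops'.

Answer: exits

Derivation:
Step 1: enter (9,3), '.' pass, move up to (8,3)
Step 2: enter (8,3), '.' pass, move up to (7,3)
Step 3: enter (7,3), '.' pass, move up to (6,3)
Step 4: enter (6,3), '.' pass, move up to (5,3)
Step 5: enter (5,3), '.' pass, move up to (4,3)
Step 6: enter (4,3), '.' pass, move up to (3,3)
Step 7: enter (3,3), '.' pass, move up to (2,3)
Step 8: enter (2,3), '.' pass, move up to (1,3)
Step 9: enter (1,3), '.' pass, move up to (0,3)
Step 10: enter (0,3), '.' pass, move up to (-1,3)
Step 11: at (-1,3) — EXIT via top edge, pos 3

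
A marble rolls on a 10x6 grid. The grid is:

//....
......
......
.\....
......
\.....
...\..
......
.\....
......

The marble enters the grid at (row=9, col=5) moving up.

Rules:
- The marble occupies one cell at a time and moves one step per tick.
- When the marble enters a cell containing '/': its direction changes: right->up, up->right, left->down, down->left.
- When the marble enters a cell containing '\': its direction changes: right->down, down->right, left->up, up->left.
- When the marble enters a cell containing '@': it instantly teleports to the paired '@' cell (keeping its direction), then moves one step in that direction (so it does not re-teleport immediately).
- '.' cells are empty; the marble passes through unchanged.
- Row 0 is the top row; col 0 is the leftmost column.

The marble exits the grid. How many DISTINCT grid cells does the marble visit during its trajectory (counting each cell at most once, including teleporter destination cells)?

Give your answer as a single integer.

Answer: 10

Derivation:
Step 1: enter (9,5), '.' pass, move up to (8,5)
Step 2: enter (8,5), '.' pass, move up to (7,5)
Step 3: enter (7,5), '.' pass, move up to (6,5)
Step 4: enter (6,5), '.' pass, move up to (5,5)
Step 5: enter (5,5), '.' pass, move up to (4,5)
Step 6: enter (4,5), '.' pass, move up to (3,5)
Step 7: enter (3,5), '.' pass, move up to (2,5)
Step 8: enter (2,5), '.' pass, move up to (1,5)
Step 9: enter (1,5), '.' pass, move up to (0,5)
Step 10: enter (0,5), '.' pass, move up to (-1,5)
Step 11: at (-1,5) — EXIT via top edge, pos 5
Distinct cells visited: 10 (path length 10)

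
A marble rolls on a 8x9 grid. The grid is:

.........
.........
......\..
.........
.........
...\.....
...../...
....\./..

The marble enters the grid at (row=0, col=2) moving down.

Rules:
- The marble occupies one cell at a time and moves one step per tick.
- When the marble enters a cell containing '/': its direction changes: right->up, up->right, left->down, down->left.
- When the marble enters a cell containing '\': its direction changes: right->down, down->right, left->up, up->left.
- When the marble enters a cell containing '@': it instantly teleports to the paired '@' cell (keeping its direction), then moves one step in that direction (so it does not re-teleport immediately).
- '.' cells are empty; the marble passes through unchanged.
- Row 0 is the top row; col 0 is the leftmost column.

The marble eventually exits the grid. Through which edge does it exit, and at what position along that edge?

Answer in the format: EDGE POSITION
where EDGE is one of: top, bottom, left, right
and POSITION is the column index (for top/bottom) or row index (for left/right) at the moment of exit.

Answer: bottom 2

Derivation:
Step 1: enter (0,2), '.' pass, move down to (1,2)
Step 2: enter (1,2), '.' pass, move down to (2,2)
Step 3: enter (2,2), '.' pass, move down to (3,2)
Step 4: enter (3,2), '.' pass, move down to (4,2)
Step 5: enter (4,2), '.' pass, move down to (5,2)
Step 6: enter (5,2), '.' pass, move down to (6,2)
Step 7: enter (6,2), '.' pass, move down to (7,2)
Step 8: enter (7,2), '.' pass, move down to (8,2)
Step 9: at (8,2) — EXIT via bottom edge, pos 2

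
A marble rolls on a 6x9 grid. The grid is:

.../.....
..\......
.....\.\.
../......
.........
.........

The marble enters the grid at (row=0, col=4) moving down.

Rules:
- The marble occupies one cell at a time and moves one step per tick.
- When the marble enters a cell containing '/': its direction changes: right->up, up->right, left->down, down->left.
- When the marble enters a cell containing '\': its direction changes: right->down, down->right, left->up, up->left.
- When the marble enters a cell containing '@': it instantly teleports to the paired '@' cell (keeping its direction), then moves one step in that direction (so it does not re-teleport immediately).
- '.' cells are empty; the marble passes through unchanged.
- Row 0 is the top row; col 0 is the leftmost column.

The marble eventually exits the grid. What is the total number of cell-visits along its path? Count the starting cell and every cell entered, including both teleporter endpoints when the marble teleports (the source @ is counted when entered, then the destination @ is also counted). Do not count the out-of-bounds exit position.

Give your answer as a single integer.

Step 1: enter (0,4), '.' pass, move down to (1,4)
Step 2: enter (1,4), '.' pass, move down to (2,4)
Step 3: enter (2,4), '.' pass, move down to (3,4)
Step 4: enter (3,4), '.' pass, move down to (4,4)
Step 5: enter (4,4), '.' pass, move down to (5,4)
Step 6: enter (5,4), '.' pass, move down to (6,4)
Step 7: at (6,4) — EXIT via bottom edge, pos 4
Path length (cell visits): 6

Answer: 6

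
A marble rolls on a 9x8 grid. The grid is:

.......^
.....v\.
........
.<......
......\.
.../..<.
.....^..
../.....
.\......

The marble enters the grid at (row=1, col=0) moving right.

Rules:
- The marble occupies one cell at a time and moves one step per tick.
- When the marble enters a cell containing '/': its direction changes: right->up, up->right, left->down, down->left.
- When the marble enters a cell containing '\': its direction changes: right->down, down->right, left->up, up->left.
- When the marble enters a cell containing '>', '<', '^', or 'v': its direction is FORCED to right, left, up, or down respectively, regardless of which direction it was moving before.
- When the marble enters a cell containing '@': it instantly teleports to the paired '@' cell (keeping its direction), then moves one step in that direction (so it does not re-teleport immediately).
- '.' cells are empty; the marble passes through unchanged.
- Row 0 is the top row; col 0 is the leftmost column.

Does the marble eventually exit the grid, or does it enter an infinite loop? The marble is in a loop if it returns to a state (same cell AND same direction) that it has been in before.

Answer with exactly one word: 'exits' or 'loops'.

Step 1: enter (1,0), '.' pass, move right to (1,1)
Step 2: enter (1,1), '.' pass, move right to (1,2)
Step 3: enter (1,2), '.' pass, move right to (1,3)
Step 4: enter (1,3), '.' pass, move right to (1,4)
Step 5: enter (1,4), '.' pass, move right to (1,5)
Step 6: enter (1,5), 'v' forces right->down, move down to (2,5)
Step 7: enter (2,5), '.' pass, move down to (3,5)
Step 8: enter (3,5), '.' pass, move down to (4,5)
Step 9: enter (4,5), '.' pass, move down to (5,5)
Step 10: enter (5,5), '.' pass, move down to (6,5)
Step 11: enter (6,5), '^' forces down->up, move up to (5,5)
Step 12: enter (5,5), '.' pass, move up to (4,5)
Step 13: enter (4,5), '.' pass, move up to (3,5)
Step 14: enter (3,5), '.' pass, move up to (2,5)
Step 15: enter (2,5), '.' pass, move up to (1,5)
Step 16: enter (1,5), 'v' forces up->down, move down to (2,5)
Step 17: at (2,5) dir=down — LOOP DETECTED (seen before)

Answer: loops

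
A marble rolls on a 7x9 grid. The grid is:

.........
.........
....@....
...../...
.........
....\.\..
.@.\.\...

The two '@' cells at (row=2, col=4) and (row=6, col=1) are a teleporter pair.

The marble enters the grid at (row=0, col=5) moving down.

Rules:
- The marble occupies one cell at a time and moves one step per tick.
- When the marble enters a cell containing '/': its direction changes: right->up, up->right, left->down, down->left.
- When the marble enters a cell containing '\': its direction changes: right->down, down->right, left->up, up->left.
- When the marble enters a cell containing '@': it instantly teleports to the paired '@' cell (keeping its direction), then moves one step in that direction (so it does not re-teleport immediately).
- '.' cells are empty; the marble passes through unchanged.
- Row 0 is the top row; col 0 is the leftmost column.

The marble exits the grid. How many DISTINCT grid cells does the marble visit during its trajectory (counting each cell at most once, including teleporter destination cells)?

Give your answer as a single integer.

Answer: 9

Derivation:
Step 1: enter (0,5), '.' pass, move down to (1,5)
Step 2: enter (1,5), '.' pass, move down to (2,5)
Step 3: enter (2,5), '.' pass, move down to (3,5)
Step 4: enter (3,5), '/' deflects down->left, move left to (3,4)
Step 5: enter (3,4), '.' pass, move left to (3,3)
Step 6: enter (3,3), '.' pass, move left to (3,2)
Step 7: enter (3,2), '.' pass, move left to (3,1)
Step 8: enter (3,1), '.' pass, move left to (3,0)
Step 9: enter (3,0), '.' pass, move left to (3,-1)
Step 10: at (3,-1) — EXIT via left edge, pos 3
Distinct cells visited: 9 (path length 9)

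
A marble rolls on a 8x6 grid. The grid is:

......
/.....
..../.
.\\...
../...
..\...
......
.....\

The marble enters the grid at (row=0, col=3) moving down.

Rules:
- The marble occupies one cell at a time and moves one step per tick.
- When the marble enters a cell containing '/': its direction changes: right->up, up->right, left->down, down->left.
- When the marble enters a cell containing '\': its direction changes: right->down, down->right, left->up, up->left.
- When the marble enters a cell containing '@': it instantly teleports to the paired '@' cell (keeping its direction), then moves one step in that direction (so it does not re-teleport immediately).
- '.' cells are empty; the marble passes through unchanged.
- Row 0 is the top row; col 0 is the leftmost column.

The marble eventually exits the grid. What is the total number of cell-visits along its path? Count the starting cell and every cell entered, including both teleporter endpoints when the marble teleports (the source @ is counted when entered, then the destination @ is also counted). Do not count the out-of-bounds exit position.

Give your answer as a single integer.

Step 1: enter (0,3), '.' pass, move down to (1,3)
Step 2: enter (1,3), '.' pass, move down to (2,3)
Step 3: enter (2,3), '.' pass, move down to (3,3)
Step 4: enter (3,3), '.' pass, move down to (4,3)
Step 5: enter (4,3), '.' pass, move down to (5,3)
Step 6: enter (5,3), '.' pass, move down to (6,3)
Step 7: enter (6,3), '.' pass, move down to (7,3)
Step 8: enter (7,3), '.' pass, move down to (8,3)
Step 9: at (8,3) — EXIT via bottom edge, pos 3
Path length (cell visits): 8

Answer: 8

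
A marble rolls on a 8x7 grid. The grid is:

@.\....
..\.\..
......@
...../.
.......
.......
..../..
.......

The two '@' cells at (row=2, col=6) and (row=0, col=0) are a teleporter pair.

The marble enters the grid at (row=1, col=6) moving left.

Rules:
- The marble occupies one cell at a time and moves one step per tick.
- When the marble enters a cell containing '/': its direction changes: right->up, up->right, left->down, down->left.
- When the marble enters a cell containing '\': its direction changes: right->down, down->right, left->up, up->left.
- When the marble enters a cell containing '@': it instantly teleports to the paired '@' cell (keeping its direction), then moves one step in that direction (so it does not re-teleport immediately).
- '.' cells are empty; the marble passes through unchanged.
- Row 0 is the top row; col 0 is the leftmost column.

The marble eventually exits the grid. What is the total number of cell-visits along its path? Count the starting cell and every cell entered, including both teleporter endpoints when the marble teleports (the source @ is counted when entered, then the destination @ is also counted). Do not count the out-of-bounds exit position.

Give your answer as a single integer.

Answer: 4

Derivation:
Step 1: enter (1,6), '.' pass, move left to (1,5)
Step 2: enter (1,5), '.' pass, move left to (1,4)
Step 3: enter (1,4), '\' deflects left->up, move up to (0,4)
Step 4: enter (0,4), '.' pass, move up to (-1,4)
Step 5: at (-1,4) — EXIT via top edge, pos 4
Path length (cell visits): 4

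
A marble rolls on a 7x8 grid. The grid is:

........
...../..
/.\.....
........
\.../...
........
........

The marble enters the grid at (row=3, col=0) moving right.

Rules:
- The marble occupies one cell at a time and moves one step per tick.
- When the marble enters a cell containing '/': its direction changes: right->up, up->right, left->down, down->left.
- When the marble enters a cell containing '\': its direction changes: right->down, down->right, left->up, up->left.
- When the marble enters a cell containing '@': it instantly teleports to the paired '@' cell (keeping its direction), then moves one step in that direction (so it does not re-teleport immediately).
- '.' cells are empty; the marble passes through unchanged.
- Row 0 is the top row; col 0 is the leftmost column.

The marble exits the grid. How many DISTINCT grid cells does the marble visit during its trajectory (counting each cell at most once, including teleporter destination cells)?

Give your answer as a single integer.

Step 1: enter (3,0), '.' pass, move right to (3,1)
Step 2: enter (3,1), '.' pass, move right to (3,2)
Step 3: enter (3,2), '.' pass, move right to (3,3)
Step 4: enter (3,3), '.' pass, move right to (3,4)
Step 5: enter (3,4), '.' pass, move right to (3,5)
Step 6: enter (3,5), '.' pass, move right to (3,6)
Step 7: enter (3,6), '.' pass, move right to (3,7)
Step 8: enter (3,7), '.' pass, move right to (3,8)
Step 9: at (3,8) — EXIT via right edge, pos 3
Distinct cells visited: 8 (path length 8)

Answer: 8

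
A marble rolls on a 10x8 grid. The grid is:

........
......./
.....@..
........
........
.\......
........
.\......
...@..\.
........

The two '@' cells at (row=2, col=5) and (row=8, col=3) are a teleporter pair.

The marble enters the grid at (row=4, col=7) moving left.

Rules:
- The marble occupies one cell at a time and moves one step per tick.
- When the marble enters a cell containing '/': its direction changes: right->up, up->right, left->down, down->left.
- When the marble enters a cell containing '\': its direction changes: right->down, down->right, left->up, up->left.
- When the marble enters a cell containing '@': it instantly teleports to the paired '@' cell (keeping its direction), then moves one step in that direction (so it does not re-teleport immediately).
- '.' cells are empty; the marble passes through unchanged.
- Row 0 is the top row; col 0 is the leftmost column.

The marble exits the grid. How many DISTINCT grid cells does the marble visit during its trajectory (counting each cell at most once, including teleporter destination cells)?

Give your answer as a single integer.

Answer: 8

Derivation:
Step 1: enter (4,7), '.' pass, move left to (4,6)
Step 2: enter (4,6), '.' pass, move left to (4,5)
Step 3: enter (4,5), '.' pass, move left to (4,4)
Step 4: enter (4,4), '.' pass, move left to (4,3)
Step 5: enter (4,3), '.' pass, move left to (4,2)
Step 6: enter (4,2), '.' pass, move left to (4,1)
Step 7: enter (4,1), '.' pass, move left to (4,0)
Step 8: enter (4,0), '.' pass, move left to (4,-1)
Step 9: at (4,-1) — EXIT via left edge, pos 4
Distinct cells visited: 8 (path length 8)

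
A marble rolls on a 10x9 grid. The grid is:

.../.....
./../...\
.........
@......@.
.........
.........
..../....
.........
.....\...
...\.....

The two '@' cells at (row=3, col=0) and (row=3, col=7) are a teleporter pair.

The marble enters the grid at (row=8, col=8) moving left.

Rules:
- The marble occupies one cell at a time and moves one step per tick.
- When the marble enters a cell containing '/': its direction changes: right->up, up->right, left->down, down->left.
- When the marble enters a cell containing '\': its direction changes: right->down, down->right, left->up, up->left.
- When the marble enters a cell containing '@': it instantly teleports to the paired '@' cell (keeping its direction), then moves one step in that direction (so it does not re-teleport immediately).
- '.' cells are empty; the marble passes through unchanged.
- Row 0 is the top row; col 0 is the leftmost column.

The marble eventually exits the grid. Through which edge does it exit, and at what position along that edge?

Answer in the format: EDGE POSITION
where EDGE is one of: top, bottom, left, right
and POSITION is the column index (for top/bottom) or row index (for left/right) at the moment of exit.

Answer: top 5

Derivation:
Step 1: enter (8,8), '.' pass, move left to (8,7)
Step 2: enter (8,7), '.' pass, move left to (8,6)
Step 3: enter (8,6), '.' pass, move left to (8,5)
Step 4: enter (8,5), '\' deflects left->up, move up to (7,5)
Step 5: enter (7,5), '.' pass, move up to (6,5)
Step 6: enter (6,5), '.' pass, move up to (5,5)
Step 7: enter (5,5), '.' pass, move up to (4,5)
Step 8: enter (4,5), '.' pass, move up to (3,5)
Step 9: enter (3,5), '.' pass, move up to (2,5)
Step 10: enter (2,5), '.' pass, move up to (1,5)
Step 11: enter (1,5), '.' pass, move up to (0,5)
Step 12: enter (0,5), '.' pass, move up to (-1,5)
Step 13: at (-1,5) — EXIT via top edge, pos 5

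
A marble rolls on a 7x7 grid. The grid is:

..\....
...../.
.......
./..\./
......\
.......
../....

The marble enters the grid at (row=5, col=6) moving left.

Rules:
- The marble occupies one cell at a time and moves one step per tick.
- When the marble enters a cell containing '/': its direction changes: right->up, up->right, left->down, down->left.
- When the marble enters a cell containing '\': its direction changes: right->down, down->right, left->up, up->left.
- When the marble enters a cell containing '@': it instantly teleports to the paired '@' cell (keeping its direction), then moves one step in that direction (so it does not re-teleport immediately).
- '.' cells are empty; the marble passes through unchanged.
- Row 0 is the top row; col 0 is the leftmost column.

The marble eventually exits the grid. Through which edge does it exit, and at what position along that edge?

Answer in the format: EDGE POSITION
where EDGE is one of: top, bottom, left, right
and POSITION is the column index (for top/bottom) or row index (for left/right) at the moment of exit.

Answer: left 5

Derivation:
Step 1: enter (5,6), '.' pass, move left to (5,5)
Step 2: enter (5,5), '.' pass, move left to (5,4)
Step 3: enter (5,4), '.' pass, move left to (5,3)
Step 4: enter (5,3), '.' pass, move left to (5,2)
Step 5: enter (5,2), '.' pass, move left to (5,1)
Step 6: enter (5,1), '.' pass, move left to (5,0)
Step 7: enter (5,0), '.' pass, move left to (5,-1)
Step 8: at (5,-1) — EXIT via left edge, pos 5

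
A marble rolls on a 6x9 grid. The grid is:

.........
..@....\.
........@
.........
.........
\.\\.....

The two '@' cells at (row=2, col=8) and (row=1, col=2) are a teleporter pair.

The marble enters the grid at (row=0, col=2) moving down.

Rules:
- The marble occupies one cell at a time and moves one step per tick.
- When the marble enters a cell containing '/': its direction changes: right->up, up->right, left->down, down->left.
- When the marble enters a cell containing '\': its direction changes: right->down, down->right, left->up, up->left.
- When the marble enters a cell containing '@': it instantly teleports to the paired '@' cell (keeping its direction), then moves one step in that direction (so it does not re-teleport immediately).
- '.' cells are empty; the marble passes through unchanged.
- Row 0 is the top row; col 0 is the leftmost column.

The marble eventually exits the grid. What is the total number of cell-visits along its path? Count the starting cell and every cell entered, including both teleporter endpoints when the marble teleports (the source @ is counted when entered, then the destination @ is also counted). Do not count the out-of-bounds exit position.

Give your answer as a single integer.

Step 1: enter (0,2), '.' pass, move down to (1,2)
Step 2: enter (1,2), '@' teleport (1,2)->(2,8), also enter (2,8), move down to (3,8)
Step 3: enter (3,8), '.' pass, move down to (4,8)
Step 4: enter (4,8), '.' pass, move down to (5,8)
Step 5: enter (5,8), '.' pass, move down to (6,8)
Step 6: at (6,8) — EXIT via bottom edge, pos 8
Path length (cell visits): 6

Answer: 6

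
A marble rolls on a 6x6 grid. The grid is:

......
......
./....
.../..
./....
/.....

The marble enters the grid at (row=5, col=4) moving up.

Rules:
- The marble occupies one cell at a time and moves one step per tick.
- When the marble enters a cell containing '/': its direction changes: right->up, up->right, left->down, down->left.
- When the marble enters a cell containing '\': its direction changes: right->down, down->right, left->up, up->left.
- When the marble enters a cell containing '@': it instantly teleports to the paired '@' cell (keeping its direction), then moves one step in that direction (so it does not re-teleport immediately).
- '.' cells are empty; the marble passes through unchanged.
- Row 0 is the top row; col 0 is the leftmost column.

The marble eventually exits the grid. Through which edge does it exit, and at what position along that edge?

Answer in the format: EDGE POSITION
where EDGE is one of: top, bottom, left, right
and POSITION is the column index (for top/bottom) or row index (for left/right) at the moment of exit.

Step 1: enter (5,4), '.' pass, move up to (4,4)
Step 2: enter (4,4), '.' pass, move up to (3,4)
Step 3: enter (3,4), '.' pass, move up to (2,4)
Step 4: enter (2,4), '.' pass, move up to (1,4)
Step 5: enter (1,4), '.' pass, move up to (0,4)
Step 6: enter (0,4), '.' pass, move up to (-1,4)
Step 7: at (-1,4) — EXIT via top edge, pos 4

Answer: top 4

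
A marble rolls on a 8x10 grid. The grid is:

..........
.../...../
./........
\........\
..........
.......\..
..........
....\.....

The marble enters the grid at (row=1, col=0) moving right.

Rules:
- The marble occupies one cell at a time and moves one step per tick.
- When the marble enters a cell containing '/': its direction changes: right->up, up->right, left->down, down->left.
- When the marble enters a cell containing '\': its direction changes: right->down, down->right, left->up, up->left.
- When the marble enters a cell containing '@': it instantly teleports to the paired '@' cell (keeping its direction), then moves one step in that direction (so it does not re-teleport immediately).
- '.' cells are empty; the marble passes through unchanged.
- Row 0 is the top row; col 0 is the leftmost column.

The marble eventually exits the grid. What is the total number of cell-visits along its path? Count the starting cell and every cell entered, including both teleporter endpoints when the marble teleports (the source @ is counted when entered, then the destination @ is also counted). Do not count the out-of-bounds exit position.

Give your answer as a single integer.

Step 1: enter (1,0), '.' pass, move right to (1,1)
Step 2: enter (1,1), '.' pass, move right to (1,2)
Step 3: enter (1,2), '.' pass, move right to (1,3)
Step 4: enter (1,3), '/' deflects right->up, move up to (0,3)
Step 5: enter (0,3), '.' pass, move up to (-1,3)
Step 6: at (-1,3) — EXIT via top edge, pos 3
Path length (cell visits): 5

Answer: 5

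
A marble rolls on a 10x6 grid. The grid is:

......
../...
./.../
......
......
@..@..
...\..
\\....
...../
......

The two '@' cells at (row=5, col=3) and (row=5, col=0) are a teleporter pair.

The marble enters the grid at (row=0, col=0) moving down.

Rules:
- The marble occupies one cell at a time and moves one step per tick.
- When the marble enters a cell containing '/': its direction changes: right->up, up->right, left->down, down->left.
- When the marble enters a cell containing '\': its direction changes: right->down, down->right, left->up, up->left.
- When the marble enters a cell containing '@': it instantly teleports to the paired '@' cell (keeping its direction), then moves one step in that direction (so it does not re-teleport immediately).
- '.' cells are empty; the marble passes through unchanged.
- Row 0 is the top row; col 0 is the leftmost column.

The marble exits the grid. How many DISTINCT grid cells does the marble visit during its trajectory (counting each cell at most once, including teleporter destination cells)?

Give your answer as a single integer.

Step 1: enter (0,0), '.' pass, move down to (1,0)
Step 2: enter (1,0), '.' pass, move down to (2,0)
Step 3: enter (2,0), '.' pass, move down to (3,0)
Step 4: enter (3,0), '.' pass, move down to (4,0)
Step 5: enter (4,0), '.' pass, move down to (5,0)
Step 6: enter (5,0), '@' teleport (5,0)->(5,3), also enter (5,3), move down to (6,3)
Step 7: enter (6,3), '\' deflects down->right, move right to (6,4)
Step 8: enter (6,4), '.' pass, move right to (6,5)
Step 9: enter (6,5), '.' pass, move right to (6,6)
Step 10: at (6,6) — EXIT via right edge, pos 6
Distinct cells visited: 10 (path length 10)

Answer: 10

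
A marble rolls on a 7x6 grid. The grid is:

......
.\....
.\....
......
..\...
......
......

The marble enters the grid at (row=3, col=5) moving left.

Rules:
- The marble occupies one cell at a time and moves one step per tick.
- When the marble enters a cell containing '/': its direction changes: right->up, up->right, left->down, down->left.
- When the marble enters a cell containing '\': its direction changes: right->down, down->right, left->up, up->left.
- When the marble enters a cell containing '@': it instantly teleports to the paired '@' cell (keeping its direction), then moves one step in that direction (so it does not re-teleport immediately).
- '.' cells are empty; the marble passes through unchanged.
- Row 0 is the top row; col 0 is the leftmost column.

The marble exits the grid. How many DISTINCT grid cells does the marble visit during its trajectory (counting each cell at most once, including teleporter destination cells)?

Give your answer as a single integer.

Answer: 6

Derivation:
Step 1: enter (3,5), '.' pass, move left to (3,4)
Step 2: enter (3,4), '.' pass, move left to (3,3)
Step 3: enter (3,3), '.' pass, move left to (3,2)
Step 4: enter (3,2), '.' pass, move left to (3,1)
Step 5: enter (3,1), '.' pass, move left to (3,0)
Step 6: enter (3,0), '.' pass, move left to (3,-1)
Step 7: at (3,-1) — EXIT via left edge, pos 3
Distinct cells visited: 6 (path length 6)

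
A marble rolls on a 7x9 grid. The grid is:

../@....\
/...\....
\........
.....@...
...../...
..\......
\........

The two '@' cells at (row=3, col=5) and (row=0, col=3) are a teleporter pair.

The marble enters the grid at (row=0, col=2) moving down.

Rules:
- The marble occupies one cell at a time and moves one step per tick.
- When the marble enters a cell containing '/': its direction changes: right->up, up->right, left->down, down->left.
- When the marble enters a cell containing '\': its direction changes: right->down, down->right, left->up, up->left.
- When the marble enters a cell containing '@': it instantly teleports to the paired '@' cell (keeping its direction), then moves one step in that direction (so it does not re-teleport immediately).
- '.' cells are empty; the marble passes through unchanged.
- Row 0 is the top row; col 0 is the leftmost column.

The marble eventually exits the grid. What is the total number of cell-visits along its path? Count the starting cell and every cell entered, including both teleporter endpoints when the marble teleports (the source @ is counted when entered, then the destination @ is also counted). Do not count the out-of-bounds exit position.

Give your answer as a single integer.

Step 1: enter (0,2), '/' deflects down->left, move left to (0,1)
Step 2: enter (0,1), '.' pass, move left to (0,0)
Step 3: enter (0,0), '.' pass, move left to (0,-1)
Step 4: at (0,-1) — EXIT via left edge, pos 0
Path length (cell visits): 3

Answer: 3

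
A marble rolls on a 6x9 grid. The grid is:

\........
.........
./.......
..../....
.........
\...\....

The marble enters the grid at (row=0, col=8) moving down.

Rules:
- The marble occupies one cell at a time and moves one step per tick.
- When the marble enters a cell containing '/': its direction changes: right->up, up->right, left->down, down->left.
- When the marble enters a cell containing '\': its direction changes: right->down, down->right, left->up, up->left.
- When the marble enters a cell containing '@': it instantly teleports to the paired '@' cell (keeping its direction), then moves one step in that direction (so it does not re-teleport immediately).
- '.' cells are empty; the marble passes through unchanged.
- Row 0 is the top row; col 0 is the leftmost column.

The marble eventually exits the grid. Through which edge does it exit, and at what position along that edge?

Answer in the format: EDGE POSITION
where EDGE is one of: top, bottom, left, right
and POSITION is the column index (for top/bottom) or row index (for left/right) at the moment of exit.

Answer: bottom 8

Derivation:
Step 1: enter (0,8), '.' pass, move down to (1,8)
Step 2: enter (1,8), '.' pass, move down to (2,8)
Step 3: enter (2,8), '.' pass, move down to (3,8)
Step 4: enter (3,8), '.' pass, move down to (4,8)
Step 5: enter (4,8), '.' pass, move down to (5,8)
Step 6: enter (5,8), '.' pass, move down to (6,8)
Step 7: at (6,8) — EXIT via bottom edge, pos 8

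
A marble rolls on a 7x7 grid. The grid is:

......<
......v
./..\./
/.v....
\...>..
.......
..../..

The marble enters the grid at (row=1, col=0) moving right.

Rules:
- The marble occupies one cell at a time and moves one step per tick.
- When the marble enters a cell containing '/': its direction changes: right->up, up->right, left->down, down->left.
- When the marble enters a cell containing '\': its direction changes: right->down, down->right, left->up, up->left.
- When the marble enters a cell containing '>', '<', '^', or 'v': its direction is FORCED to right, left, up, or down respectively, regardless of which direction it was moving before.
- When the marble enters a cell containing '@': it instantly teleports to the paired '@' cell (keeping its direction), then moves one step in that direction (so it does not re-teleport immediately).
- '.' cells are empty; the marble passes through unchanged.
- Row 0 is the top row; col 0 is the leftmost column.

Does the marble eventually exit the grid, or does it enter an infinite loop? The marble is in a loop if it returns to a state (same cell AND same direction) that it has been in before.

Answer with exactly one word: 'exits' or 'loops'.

Answer: exits

Derivation:
Step 1: enter (1,0), '.' pass, move right to (1,1)
Step 2: enter (1,1), '.' pass, move right to (1,2)
Step 3: enter (1,2), '.' pass, move right to (1,3)
Step 4: enter (1,3), '.' pass, move right to (1,4)
Step 5: enter (1,4), '.' pass, move right to (1,5)
Step 6: enter (1,5), '.' pass, move right to (1,6)
Step 7: enter (1,6), 'v' forces right->down, move down to (2,6)
Step 8: enter (2,6), '/' deflects down->left, move left to (2,5)
Step 9: enter (2,5), '.' pass, move left to (2,4)
Step 10: enter (2,4), '\' deflects left->up, move up to (1,4)
Step 11: enter (1,4), '.' pass, move up to (0,4)
Step 12: enter (0,4), '.' pass, move up to (-1,4)
Step 13: at (-1,4) — EXIT via top edge, pos 4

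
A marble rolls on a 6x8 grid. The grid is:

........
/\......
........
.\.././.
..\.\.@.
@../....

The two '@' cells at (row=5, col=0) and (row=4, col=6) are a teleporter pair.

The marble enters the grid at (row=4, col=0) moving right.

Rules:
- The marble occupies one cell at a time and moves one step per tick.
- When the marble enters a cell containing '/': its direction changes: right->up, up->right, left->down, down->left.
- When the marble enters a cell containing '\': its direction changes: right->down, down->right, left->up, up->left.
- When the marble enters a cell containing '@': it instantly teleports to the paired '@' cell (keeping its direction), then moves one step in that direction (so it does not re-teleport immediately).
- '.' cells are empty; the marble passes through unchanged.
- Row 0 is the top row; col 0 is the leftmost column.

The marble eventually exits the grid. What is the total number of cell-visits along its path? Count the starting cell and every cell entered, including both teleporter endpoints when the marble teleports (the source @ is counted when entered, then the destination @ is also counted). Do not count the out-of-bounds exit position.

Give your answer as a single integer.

Step 1: enter (4,0), '.' pass, move right to (4,1)
Step 2: enter (4,1), '.' pass, move right to (4,2)
Step 3: enter (4,2), '\' deflects right->down, move down to (5,2)
Step 4: enter (5,2), '.' pass, move down to (6,2)
Step 5: at (6,2) — EXIT via bottom edge, pos 2
Path length (cell visits): 4

Answer: 4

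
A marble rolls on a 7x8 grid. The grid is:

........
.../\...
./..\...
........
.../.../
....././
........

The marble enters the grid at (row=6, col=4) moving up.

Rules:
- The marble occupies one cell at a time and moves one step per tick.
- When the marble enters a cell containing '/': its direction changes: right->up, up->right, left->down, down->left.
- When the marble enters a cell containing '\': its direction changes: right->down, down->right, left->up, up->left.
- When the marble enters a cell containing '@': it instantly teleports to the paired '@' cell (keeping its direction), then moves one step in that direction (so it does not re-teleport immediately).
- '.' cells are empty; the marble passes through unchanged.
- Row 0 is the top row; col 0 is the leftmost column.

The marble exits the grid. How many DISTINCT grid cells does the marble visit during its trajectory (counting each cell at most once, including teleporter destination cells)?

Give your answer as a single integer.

Answer: 12

Derivation:
Step 1: enter (6,4), '.' pass, move up to (5,4)
Step 2: enter (5,4), '.' pass, move up to (4,4)
Step 3: enter (4,4), '.' pass, move up to (3,4)
Step 4: enter (3,4), '.' pass, move up to (2,4)
Step 5: enter (2,4), '\' deflects up->left, move left to (2,3)
Step 6: enter (2,3), '.' pass, move left to (2,2)
Step 7: enter (2,2), '.' pass, move left to (2,1)
Step 8: enter (2,1), '/' deflects left->down, move down to (3,1)
Step 9: enter (3,1), '.' pass, move down to (4,1)
Step 10: enter (4,1), '.' pass, move down to (5,1)
Step 11: enter (5,1), '.' pass, move down to (6,1)
Step 12: enter (6,1), '.' pass, move down to (7,1)
Step 13: at (7,1) — EXIT via bottom edge, pos 1
Distinct cells visited: 12 (path length 12)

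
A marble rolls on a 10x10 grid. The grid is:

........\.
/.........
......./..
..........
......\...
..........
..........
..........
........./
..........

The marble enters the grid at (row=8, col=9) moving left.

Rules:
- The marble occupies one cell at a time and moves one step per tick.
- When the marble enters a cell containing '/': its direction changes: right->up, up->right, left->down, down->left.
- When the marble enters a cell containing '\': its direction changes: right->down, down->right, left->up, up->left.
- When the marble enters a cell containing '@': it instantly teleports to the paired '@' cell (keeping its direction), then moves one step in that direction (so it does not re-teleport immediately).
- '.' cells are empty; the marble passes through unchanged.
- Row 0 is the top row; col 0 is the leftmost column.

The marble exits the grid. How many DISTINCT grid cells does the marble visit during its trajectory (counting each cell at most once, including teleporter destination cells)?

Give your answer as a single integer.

Step 1: enter (8,9), '/' deflects left->down, move down to (9,9)
Step 2: enter (9,9), '.' pass, move down to (10,9)
Step 3: at (10,9) — EXIT via bottom edge, pos 9
Distinct cells visited: 2 (path length 2)

Answer: 2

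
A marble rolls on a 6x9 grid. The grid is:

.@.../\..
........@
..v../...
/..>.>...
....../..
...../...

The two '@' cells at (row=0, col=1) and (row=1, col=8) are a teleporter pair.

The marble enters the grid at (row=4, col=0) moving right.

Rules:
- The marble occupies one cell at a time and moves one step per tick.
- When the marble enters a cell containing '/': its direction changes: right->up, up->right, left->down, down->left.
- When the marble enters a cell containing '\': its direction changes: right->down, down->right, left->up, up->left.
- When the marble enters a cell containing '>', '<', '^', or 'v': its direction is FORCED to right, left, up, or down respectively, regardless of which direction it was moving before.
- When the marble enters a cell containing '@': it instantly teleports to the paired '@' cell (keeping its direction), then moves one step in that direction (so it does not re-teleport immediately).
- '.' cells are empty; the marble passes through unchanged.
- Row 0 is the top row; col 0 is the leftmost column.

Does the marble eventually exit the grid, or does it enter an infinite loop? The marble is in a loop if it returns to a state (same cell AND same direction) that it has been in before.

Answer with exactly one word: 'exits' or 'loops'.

Step 1: enter (4,0), '.' pass, move right to (4,1)
Step 2: enter (4,1), '.' pass, move right to (4,2)
Step 3: enter (4,2), '.' pass, move right to (4,3)
Step 4: enter (4,3), '.' pass, move right to (4,4)
Step 5: enter (4,4), '.' pass, move right to (4,5)
Step 6: enter (4,5), '.' pass, move right to (4,6)
Step 7: enter (4,6), '/' deflects right->up, move up to (3,6)
Step 8: enter (3,6), '.' pass, move up to (2,6)
Step 9: enter (2,6), '.' pass, move up to (1,6)
Step 10: enter (1,6), '.' pass, move up to (0,6)
Step 11: enter (0,6), '\' deflects up->left, move left to (0,5)
Step 12: enter (0,5), '/' deflects left->down, move down to (1,5)
Step 13: enter (1,5), '.' pass, move down to (2,5)
Step 14: enter (2,5), '/' deflects down->left, move left to (2,4)
Step 15: enter (2,4), '.' pass, move left to (2,3)
Step 16: enter (2,3), '.' pass, move left to (2,2)
Step 17: enter (2,2), 'v' forces left->down, move down to (3,2)
Step 18: enter (3,2), '.' pass, move down to (4,2)
Step 19: enter (4,2), '.' pass, move down to (5,2)
Step 20: enter (5,2), '.' pass, move down to (6,2)
Step 21: at (6,2) — EXIT via bottom edge, pos 2

Answer: exits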